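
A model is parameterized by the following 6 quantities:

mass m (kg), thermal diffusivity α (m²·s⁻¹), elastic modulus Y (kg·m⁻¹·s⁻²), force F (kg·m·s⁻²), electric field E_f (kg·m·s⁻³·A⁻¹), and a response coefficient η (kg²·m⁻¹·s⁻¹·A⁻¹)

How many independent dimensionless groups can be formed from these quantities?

There are 6 variables and 4 base dimensions (M, L, T, I).
The dimension matrix has rank 4.
Independent dimensionless groups: 6 − 4 = 2.

2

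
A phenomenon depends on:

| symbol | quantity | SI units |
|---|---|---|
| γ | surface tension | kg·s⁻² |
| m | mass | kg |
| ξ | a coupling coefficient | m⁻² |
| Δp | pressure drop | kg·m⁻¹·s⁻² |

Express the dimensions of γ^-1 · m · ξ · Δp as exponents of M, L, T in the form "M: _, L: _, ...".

Collect each base-dimension exponent across the product:
  M: −(1) + (1) + (0) + (1) = 1
  L: −(0) + (0) + (-2) + (-1) = -3
  T: −(-2) + (0) + (0) + (-2) = 0
So the dimensions are [M L⁻³].

M: 1, L: -3, T: 0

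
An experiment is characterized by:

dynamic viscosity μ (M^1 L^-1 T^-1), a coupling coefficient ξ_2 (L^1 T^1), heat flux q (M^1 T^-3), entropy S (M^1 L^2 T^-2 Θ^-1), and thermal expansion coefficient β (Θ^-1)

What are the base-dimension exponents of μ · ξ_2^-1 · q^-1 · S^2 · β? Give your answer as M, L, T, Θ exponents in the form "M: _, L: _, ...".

M: 2, L: 2, T: -3, Θ: -3

Collect each base-dimension exponent across the product:
  M: (1) − (0) − (1) + 2·(1) + (0) = 2
  L: (-1) − (1) − (0) + 2·(2) + (0) = 2
  T: (-1) − (1) − (-3) + 2·(-2) + (0) = -3
  Θ: (0) − (0) − (0) + 2·(-1) + (-1) = -3
So the dimensions are [M² L² T⁻³ Θ⁻³].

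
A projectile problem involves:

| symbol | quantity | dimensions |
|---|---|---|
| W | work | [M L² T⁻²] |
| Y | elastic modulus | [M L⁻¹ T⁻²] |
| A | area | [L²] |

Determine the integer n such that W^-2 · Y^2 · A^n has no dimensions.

Balance the L exponent: (2)·n from A, plus −2·(2) + 2·(-1) = -6 from the rest, must sum to zero.
2n − 6 = 0, so n = 3.

3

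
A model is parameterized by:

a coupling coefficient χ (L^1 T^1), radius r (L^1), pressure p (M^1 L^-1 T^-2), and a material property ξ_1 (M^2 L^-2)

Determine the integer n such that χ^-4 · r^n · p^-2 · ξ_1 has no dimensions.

4

Balance the L exponent: (1)·n from r, plus −4·(1) − 2·(-1) + (-2) = -4 from the rest, must sum to zero.
n − 4 = 0, so n = 4.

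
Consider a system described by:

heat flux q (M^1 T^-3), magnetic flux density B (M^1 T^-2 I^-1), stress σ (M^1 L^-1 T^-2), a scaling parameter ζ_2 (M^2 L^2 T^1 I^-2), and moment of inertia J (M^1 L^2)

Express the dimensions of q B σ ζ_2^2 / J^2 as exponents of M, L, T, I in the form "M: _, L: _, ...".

M: 5, L: -1, T: -5, I: -5

Collect each base-dimension exponent across the product:
  M: (1) + (1) + (1) + 2·(2) − 2·(1) = 5
  L: (0) + (0) + (-1) + 2·(2) − 2·(2) = -1
  T: (-3) + (-2) + (-2) + 2·(1) − 2·(0) = -5
  I: (0) + (-1) + (0) + 2·(-2) − 2·(0) = -5
So the dimensions are [M⁵ L⁻¹ T⁻⁵ I⁻⁵].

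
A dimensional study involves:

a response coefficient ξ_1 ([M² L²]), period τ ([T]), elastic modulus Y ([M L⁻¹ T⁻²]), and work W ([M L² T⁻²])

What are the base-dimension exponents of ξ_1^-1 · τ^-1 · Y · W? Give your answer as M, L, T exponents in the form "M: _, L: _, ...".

M: 0, L: -1, T: -5

Collect each base-dimension exponent across the product:
  M: −(2) − (0) + (1) + (1) = 0
  L: −(2) − (0) + (-1) + (2) = -1
  T: −(0) − (1) + (-2) + (-2) = -5
So the dimensions are [L⁻¹ T⁻⁵].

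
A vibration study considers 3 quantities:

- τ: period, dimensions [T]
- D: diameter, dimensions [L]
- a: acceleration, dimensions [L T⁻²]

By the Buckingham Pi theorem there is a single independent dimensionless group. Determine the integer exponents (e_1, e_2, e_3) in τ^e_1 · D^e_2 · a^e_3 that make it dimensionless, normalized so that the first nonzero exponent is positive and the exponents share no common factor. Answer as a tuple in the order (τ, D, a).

(2, -1, 1)

L: e_1·(0) + e_2·(1) + e_3·(1) = 0
T: e_1·(1) + e_2·(0) + e_3·(-2) = 0
Solving this homogeneous linear system for the smallest-integer solution (first nonzero entry positive) gives (2, -1, 1).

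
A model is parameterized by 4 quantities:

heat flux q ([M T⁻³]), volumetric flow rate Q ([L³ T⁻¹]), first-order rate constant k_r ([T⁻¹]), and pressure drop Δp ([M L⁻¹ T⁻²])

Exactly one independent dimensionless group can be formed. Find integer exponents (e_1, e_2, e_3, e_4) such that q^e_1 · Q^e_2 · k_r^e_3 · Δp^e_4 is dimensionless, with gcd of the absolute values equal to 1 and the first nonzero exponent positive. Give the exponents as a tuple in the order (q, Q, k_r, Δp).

(3, -1, -2, -3)

M: e_1·(1) + e_2·(0) + e_3·(0) + e_4·(1) = 0
L: e_1·(0) + e_2·(3) + e_3·(0) + e_4·(-1) = 0
T: e_1·(-3) + e_2·(-1) + e_3·(-1) + e_4·(-2) = 0
Solving this homogeneous linear system for the smallest-integer solution (first nonzero entry positive) gives (3, -1, -2, -3).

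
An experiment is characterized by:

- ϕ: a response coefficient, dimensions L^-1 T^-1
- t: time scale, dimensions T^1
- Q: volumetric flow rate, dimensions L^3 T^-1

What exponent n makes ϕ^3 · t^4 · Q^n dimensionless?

Balance the L exponent: (3)·n from Q, plus 3·(-1) + 4·(0) = -3 from the rest, must sum to zero.
3n − 3 = 0, so n = 1.

1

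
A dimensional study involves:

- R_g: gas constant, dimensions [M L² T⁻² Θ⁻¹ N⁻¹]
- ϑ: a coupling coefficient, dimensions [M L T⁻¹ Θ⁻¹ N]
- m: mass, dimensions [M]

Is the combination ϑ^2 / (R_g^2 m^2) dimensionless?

Sum the exponent of each base dimension across the product:
  M: −2·[R_g]_M + 2·[ϑ]_M − 2·[m]_M = −2·(1) + 2·(1) − 2·(1) = -2
  L: −2·[R_g]_L + 2·[ϑ]_L − 2·[m]_L = −2·(2) + 2·(1) − 2·(0) = -2
  T: −2·[R_g]_T + 2·[ϑ]_T − 2·[m]_T = −2·(-2) + 2·(-1) − 2·(0) = 2
  Θ: −2·[R_g]_Θ + 2·[ϑ]_Θ − 2·[m]_Θ = −2·(-1) + 2·(-1) − 2·(0) = 0
  N: −2·[R_g]_N + 2·[ϑ]_N − 2·[m]_N = −2·(-1) + 2·(1) − 2·(0) = 4
Net dimensions [M⁻² L⁻² T² N⁴] ≠ [1] — not dimensionless.

no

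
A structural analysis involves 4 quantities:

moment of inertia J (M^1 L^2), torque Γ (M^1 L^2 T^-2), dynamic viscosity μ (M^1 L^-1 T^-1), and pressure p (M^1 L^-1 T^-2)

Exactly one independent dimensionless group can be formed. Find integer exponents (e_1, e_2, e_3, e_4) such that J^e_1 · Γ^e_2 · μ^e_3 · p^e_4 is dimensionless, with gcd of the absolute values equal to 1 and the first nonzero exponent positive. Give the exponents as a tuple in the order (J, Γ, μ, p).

M: e_1·(1) + e_2·(1) + e_3·(1) + e_4·(1) = 0
L: e_1·(2) + e_2·(2) + e_3·(-1) + e_4·(-1) = 0
T: e_1·(0) + e_2·(-2) + e_3·(-1) + e_4·(-2) = 0
Solving this homogeneous linear system for the smallest-integer solution (first nonzero entry positive) gives (1, -1, -2, 2).

(1, -1, -2, 2)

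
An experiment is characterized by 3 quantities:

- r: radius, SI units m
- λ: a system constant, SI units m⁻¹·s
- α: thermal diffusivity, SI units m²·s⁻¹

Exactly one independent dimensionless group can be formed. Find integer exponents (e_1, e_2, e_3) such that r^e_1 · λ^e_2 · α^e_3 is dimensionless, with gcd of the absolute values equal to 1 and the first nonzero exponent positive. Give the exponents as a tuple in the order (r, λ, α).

(1, -1, -1)

L: e_1·(1) + e_2·(-1) + e_3·(2) = 0
T: e_1·(0) + e_2·(1) + e_3·(-1) = 0
Solving this homogeneous linear system for the smallest-integer solution (first nonzero entry positive) gives (1, -1, -1).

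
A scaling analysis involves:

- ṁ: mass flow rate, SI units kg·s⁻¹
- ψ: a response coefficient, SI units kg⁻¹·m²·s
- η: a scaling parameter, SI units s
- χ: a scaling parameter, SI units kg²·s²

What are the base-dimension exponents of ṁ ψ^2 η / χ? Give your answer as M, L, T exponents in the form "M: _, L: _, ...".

Collect each base-dimension exponent across the product:
  M: (1) + 2·(-1) + (0) − (2) = -3
  L: (0) + 2·(2) + (0) − (0) = 4
  T: (-1) + 2·(1) + (1) − (2) = 0
So the dimensions are [M⁻³ L⁴].

M: -3, L: 4, T: 0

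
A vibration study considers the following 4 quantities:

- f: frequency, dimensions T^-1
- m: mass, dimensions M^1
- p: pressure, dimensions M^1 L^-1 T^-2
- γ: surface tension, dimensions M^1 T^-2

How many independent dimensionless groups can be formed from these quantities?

1

There are 4 variables and 3 base dimensions (M, L, T).
The dimension matrix has rank 3.
Independent dimensionless groups: 4 − 3 = 1.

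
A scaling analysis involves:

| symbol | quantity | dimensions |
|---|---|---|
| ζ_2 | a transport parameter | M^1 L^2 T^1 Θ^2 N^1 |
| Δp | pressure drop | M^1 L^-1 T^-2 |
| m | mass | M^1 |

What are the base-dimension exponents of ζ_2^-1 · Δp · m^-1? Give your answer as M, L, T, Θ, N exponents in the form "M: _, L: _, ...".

Collect each base-dimension exponent across the product:
  M: −(1) + (1) − (1) = -1
  L: −(2) + (-1) − (0) = -3
  T: −(1) + (-2) − (0) = -3
  Θ: −(2) + (0) − (0) = -2
  N: −(1) + (0) − (0) = -1
So the dimensions are [M⁻¹ L⁻³ T⁻³ Θ⁻² N⁻¹].

M: -1, L: -3, T: -3, Θ: -2, N: -1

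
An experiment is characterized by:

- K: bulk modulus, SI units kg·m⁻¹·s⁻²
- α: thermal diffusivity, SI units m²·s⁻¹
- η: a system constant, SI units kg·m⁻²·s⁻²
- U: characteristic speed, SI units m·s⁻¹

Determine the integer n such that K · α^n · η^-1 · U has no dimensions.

Balance the L exponent: (2)·n from α, plus (-1) − (-2) + (1) = 2 from the rest, must sum to zero.
2n + 2 = 0, so n = -1.

-1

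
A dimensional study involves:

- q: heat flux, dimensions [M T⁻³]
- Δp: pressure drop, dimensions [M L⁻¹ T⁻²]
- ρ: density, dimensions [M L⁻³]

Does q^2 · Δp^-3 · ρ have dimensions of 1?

Sum the exponent of each base dimension across the product:
  M: 2·[q]_M − 3·[Δp]_M + [ρ]_M = 2·(1) − 3·(1) + (1) = 0
  L: 2·[q]_L − 3·[Δp]_L + [ρ]_L = 2·(0) − 3·(-1) + (-3) = 0
  T: 2·[q]_T − 3·[Δp]_T + [ρ]_T = 2·(-3) − 3·(-2) + (0) = 0
  Θ: 2·[q]_Θ − 3·[Δp]_Θ + [ρ]_Θ = 2·(0) − 3·(0) + (0) = 0
All base exponents vanish — dimensionless.

yes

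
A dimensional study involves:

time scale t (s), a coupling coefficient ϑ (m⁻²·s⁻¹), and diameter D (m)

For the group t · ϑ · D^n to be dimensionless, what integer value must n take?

2

Balance the L exponent: (1)·n from D, plus (0) + (-2) = -2 from the rest, must sum to zero.
n − 2 = 0, so n = 2.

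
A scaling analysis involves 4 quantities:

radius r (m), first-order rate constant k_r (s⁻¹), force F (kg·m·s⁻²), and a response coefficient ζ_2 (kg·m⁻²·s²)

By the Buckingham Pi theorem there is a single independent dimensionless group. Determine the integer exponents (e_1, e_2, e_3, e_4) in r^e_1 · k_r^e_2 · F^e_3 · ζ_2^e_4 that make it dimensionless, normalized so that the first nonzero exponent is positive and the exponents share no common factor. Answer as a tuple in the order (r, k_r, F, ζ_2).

M: e_1·(0) + e_2·(0) + e_3·(1) + e_4·(1) = 0
L: e_1·(1) + e_2·(0) + e_3·(1) + e_4·(-2) = 0
T: e_1·(0) + e_2·(-1) + e_3·(-2) + e_4·(2) = 0
Solving this homogeneous linear system for the smallest-integer solution (first nonzero entry positive) gives (3, 4, -1, 1).

(3, 4, -1, 1)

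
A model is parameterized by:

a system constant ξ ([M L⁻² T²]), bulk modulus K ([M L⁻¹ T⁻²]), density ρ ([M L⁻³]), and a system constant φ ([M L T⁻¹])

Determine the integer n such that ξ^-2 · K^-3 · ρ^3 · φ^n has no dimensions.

2

Balance the M exponent: (1)·n from φ, plus −2·(1) − 3·(1) + 3·(1) = -2 from the rest, must sum to zero.
n − 2 = 0, so n = 2.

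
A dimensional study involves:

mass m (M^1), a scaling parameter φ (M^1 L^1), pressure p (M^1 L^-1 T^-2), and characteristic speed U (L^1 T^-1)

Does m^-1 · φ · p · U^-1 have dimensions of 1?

Sum the exponent of each base dimension across the product:
  M: −[m]_M + [φ]_M + [p]_M − [U]_M = −(1) + (1) + (1) − (0) = 1
  L: −[m]_L + [φ]_L + [p]_L − [U]_L = −(0) + (1) + (-1) − (1) = -1
  T: −[m]_T + [φ]_T + [p]_T − [U]_T = −(0) + (0) + (-2) − (-1) = -1
Net dimensions [M L⁻¹ T⁻¹] ≠ [1] — not dimensionless.

no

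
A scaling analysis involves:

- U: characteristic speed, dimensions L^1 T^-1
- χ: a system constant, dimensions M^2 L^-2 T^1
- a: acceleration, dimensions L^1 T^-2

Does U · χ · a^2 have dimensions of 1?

no

Sum the exponent of each base dimension across the product:
  M: [U]_M + [χ]_M + 2·[a]_M = (0) + (2) + 2·(0) = 2
  L: [U]_L + [χ]_L + 2·[a]_L = (1) + (-2) + 2·(1) = 1
  T: [U]_T + [χ]_T + 2·[a]_T = (-1) + (1) + 2·(-2) = -4
Net dimensions [M² L T⁻⁴] ≠ [1] — not dimensionless.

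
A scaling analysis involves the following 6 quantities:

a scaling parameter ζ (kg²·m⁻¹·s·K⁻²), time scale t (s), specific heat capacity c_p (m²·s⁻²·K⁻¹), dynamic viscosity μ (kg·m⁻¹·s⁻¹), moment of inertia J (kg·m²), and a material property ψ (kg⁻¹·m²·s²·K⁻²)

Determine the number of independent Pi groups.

2

There are 6 variables and 4 base dimensions (M, L, T, Θ).
The dimension matrix has rank 4.
Independent dimensionless groups: 6 − 4 = 2.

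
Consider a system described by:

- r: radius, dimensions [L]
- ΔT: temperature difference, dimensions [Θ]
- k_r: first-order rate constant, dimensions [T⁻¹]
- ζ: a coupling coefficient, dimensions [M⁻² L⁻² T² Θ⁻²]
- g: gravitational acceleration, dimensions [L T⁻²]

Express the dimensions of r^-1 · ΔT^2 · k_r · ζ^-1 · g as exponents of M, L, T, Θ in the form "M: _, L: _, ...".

Collect each base-dimension exponent across the product:
  M: −(0) + 2·(0) + (0) − (-2) + (0) = 2
  L: −(1) + 2·(0) + (0) − (-2) + (1) = 2
  T: −(0) + 2·(0) + (-1) − (2) + (-2) = -5
  Θ: −(0) + 2·(1) + (0) − (-2) + (0) = 4
So the dimensions are [M² L² T⁻⁵ Θ⁴].

M: 2, L: 2, T: -5, Θ: 4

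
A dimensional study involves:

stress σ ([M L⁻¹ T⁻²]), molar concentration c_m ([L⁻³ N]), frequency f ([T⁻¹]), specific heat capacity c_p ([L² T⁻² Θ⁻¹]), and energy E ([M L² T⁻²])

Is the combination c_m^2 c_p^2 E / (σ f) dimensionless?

Sum the exponent of each base dimension across the product:
  M: −[σ]_M + 2·[c_m]_M − [f]_M + 2·[c_p]_M + [E]_M = −(1) + 2·(0) − (0) + 2·(0) + (1) = 0
  L: −[σ]_L + 2·[c_m]_L − [f]_L + 2·[c_p]_L + [E]_L = −(-1) + 2·(-3) − (0) + 2·(2) + (2) = 1
  T: −[σ]_T + 2·[c_m]_T − [f]_T + 2·[c_p]_T + [E]_T = −(-2) + 2·(0) − (-1) + 2·(-2) + (-2) = -3
  Θ: −[σ]_Θ + 2·[c_m]_Θ − [f]_Θ + 2·[c_p]_Θ + [E]_Θ = −(0) + 2·(0) − (0) + 2·(-1) + (0) = -2
  N: −[σ]_N + 2·[c_m]_N − [f]_N + 2·[c_p]_N + [E]_N = −(0) + 2·(1) − (0) + 2·(0) + (0) = 2
Net dimensions [L T⁻³ Θ⁻² N²] ≠ [1] — not dimensionless.

no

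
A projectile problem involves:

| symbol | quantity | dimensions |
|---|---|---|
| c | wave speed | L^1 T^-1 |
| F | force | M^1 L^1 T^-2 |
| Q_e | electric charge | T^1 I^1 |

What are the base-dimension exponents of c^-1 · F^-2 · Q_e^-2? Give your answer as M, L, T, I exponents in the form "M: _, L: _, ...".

M: -2, L: -3, T: 3, I: -2

Collect each base-dimension exponent across the product:
  M: −(0) − 2·(1) − 2·(0) = -2
  L: −(1) − 2·(1) − 2·(0) = -3
  T: −(-1) − 2·(-2) − 2·(1) = 3
  I: −(0) − 2·(0) − 2·(1) = -2
So the dimensions are [M⁻² L⁻³ T³ I⁻²].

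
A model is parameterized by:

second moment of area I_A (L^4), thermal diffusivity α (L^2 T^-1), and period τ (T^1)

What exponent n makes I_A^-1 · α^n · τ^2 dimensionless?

Balance the L exponent: (2)·n from α, plus −(4) + 2·(0) = -4 from the rest, must sum to zero.
2n − 4 = 0, so n = 2.

2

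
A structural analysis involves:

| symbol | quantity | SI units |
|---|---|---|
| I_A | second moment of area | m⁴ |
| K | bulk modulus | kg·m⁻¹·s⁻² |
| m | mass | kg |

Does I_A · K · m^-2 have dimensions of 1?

Sum the exponent of each base dimension across the product:
  M: [I_A]_M + [K]_M − 2·[m]_M = (0) + (1) − 2·(1) = -1
  L: [I_A]_L + [K]_L − 2·[m]_L = (4) + (-1) − 2·(0) = 3
  T: [I_A]_T + [K]_T − 2·[m]_T = (0) + (-2) − 2·(0) = -2
Net dimensions [M⁻¹ L³ T⁻²] ≠ [1] — not dimensionless.

no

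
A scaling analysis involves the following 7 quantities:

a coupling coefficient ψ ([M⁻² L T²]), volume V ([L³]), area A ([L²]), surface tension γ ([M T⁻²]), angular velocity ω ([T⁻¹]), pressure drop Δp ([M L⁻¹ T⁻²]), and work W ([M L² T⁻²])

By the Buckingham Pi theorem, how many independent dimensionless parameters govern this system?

4

There are 7 variables and 3 base dimensions (M, L, T).
The dimension matrix has rank 3.
Independent dimensionless groups: 7 − 3 = 4.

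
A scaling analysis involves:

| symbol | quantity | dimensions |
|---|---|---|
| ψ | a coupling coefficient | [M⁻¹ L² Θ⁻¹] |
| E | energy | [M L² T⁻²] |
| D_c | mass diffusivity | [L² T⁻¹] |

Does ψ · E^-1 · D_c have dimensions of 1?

Sum the exponent of each base dimension across the product:
  M: [ψ]_M − [E]_M + [D_c]_M = (-1) − (1) + (0) = -2
  L: [ψ]_L − [E]_L + [D_c]_L = (2) − (2) + (2) = 2
  T: [ψ]_T − [E]_T + [D_c]_T = (0) − (-2) + (-1) = 1
  Θ: [ψ]_Θ − [E]_Θ + [D_c]_Θ = (-1) − (0) + (0) = -1
Net dimensions [M⁻² L² T Θ⁻¹] ≠ [1] — not dimensionless.

no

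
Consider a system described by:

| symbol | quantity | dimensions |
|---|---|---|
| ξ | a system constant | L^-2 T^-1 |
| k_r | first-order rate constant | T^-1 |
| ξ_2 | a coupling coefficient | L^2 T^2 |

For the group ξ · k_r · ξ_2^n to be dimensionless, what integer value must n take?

Balance the L exponent: (2)·n from ξ_2, plus (-2) + (0) = -2 from the rest, must sum to zero.
2n − 2 = 0, so n = 1.

1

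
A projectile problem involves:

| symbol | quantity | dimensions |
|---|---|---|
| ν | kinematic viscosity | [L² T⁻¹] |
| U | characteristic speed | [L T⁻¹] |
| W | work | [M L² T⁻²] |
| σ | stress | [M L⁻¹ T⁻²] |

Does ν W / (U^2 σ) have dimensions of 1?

Sum the exponent of each base dimension across the product:
  M: [ν]_M − 2·[U]_M + [W]_M − [σ]_M = (0) − 2·(0) + (1) − (1) = 0
  L: [ν]_L − 2·[U]_L + [W]_L − [σ]_L = (2) − 2·(1) + (2) − (-1) = 3
  T: [ν]_T − 2·[U]_T + [W]_T − [σ]_T = (-1) − 2·(-1) + (-2) − (-2) = 1
Net dimensions [L³ T] ≠ [1] — not dimensionless.

no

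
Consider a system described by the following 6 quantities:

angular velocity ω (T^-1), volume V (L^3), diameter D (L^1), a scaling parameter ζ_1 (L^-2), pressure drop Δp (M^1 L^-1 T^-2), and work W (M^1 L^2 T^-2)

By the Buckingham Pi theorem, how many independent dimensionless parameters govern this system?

There are 6 variables and 3 base dimensions (M, L, T).
The dimension matrix has rank 3.
Independent dimensionless groups: 6 − 3 = 3.

3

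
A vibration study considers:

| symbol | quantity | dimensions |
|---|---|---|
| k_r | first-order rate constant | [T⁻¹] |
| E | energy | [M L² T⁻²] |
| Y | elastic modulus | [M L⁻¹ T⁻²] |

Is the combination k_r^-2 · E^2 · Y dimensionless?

Sum the exponent of each base dimension across the product:
  M: −2·[k_r]_M + 2·[E]_M + [Y]_M = −2·(0) + 2·(1) + (1) = 3
  L: −2·[k_r]_L + 2·[E]_L + [Y]_L = −2·(0) + 2·(2) + (-1) = 3
  T: −2·[k_r]_T + 2·[E]_T + [Y]_T = −2·(-1) + 2·(-2) + (-2) = -4
Net dimensions [M³ L³ T⁻⁴] ≠ [1] — not dimensionless.

no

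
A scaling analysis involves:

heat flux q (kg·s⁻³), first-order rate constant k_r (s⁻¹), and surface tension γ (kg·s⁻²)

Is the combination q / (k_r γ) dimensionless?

Sum the exponent of each base dimension across the product:
  M: [q]_M − [k_r]_M − [γ]_M = (1) − (0) − (1) = 0
  L: [q]_L − [k_r]_L − [γ]_L = (0) − (0) − (0) = 0
  T: [q]_T − [k_r]_T − [γ]_T = (-3) − (-1) − (-2) = 0
All base exponents vanish — dimensionless.

yes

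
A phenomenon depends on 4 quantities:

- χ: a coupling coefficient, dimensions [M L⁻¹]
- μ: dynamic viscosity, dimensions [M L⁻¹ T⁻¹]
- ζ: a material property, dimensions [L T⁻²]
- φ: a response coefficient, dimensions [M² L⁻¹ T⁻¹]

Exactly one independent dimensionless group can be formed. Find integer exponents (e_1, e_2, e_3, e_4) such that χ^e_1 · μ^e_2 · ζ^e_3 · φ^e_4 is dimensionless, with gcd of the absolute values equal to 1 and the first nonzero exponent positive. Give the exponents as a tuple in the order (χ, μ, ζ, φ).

(3, -1, 1, -1)

M: e_1·(1) + e_2·(1) + e_3·(0) + e_4·(2) = 0
L: e_1·(-1) + e_2·(-1) + e_3·(1) + e_4·(-1) = 0
T: e_1·(0) + e_2·(-1) + e_3·(-2) + e_4·(-1) = 0
Solving this homogeneous linear system for the smallest-integer solution (first nonzero entry positive) gives (3, -1, 1, -1).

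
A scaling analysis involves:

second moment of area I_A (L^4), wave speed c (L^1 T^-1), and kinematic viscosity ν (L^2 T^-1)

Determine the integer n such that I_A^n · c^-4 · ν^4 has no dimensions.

-1

Balance the L exponent: (4)·n from I_A, plus −4·(1) + 4·(2) = 4 from the rest, must sum to zero.
4n + 4 = 0, so n = -1.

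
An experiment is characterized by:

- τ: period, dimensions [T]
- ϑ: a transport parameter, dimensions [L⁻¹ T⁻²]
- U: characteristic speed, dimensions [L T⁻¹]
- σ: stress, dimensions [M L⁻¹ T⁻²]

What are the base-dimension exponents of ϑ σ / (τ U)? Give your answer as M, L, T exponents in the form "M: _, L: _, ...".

Collect each base-dimension exponent across the product:
  M: −(0) + (0) − (0) + (1) = 1
  L: −(0) + (-1) − (1) + (-1) = -3
  T: −(1) + (-2) − (-1) + (-2) = -4
So the dimensions are [M L⁻³ T⁻⁴].

M: 1, L: -3, T: -4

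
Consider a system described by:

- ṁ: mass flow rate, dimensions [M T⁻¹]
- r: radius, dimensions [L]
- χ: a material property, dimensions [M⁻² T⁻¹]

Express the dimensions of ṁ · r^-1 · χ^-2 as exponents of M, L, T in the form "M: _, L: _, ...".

M: 5, L: -1, T: 1

Collect each base-dimension exponent across the product:
  M: (1) − (0) − 2·(-2) = 5
  L: (0) − (1) − 2·(0) = -1
  T: (-1) − (0) − 2·(-1) = 1
So the dimensions are [M⁵ L⁻¹ T].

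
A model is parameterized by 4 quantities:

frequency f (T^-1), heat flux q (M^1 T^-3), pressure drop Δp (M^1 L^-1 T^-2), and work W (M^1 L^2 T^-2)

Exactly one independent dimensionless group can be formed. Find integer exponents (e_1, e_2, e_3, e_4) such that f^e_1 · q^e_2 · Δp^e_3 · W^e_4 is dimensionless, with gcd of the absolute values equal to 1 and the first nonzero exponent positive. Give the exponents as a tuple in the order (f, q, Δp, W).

(3, -3, 2, 1)

M: e_1·(0) + e_2·(1) + e_3·(1) + e_4·(1) = 0
L: e_1·(0) + e_2·(0) + e_3·(-1) + e_4·(2) = 0
T: e_1·(-1) + e_2·(-3) + e_3·(-2) + e_4·(-2) = 0
Solving this homogeneous linear system for the smallest-integer solution (first nonzero entry positive) gives (3, -3, 2, 1).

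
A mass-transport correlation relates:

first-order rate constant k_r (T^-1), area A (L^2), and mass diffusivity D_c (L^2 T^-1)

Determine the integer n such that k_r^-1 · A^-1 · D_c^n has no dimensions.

1

Balance the L exponent: (2)·n from D_c, plus −(0) − (2) = -2 from the rest, must sum to zero.
2n − 2 = 0, so n = 1.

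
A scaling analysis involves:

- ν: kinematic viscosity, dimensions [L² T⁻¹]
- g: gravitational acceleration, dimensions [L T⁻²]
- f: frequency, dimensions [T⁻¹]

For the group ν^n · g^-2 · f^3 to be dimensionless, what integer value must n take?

Balance the L exponent: (2)·n from ν, plus −2·(1) + 3·(0) = -2 from the rest, must sum to zero.
2n − 2 = 0, so n = 1.

1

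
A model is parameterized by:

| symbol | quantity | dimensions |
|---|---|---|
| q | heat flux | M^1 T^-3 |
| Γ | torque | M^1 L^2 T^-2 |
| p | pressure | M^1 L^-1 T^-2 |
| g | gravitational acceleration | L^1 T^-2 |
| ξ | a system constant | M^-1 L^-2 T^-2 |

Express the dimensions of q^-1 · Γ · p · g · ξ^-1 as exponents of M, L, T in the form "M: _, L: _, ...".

M: 2, L: 4, T: -1

Collect each base-dimension exponent across the product:
  M: −(1) + (1) + (1) + (0) − (-1) = 2
  L: −(0) + (2) + (-1) + (1) − (-2) = 4
  T: −(-3) + (-2) + (-2) + (-2) − (-2) = -1
So the dimensions are [M² L⁴ T⁻¹].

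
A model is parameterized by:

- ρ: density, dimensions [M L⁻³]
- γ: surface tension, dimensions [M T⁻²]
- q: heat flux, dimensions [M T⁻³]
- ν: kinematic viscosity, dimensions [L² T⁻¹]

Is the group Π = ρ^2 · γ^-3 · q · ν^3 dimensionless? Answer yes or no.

yes

Sum the exponent of each base dimension across the product:
  M: 2·[ρ]_M − 3·[γ]_M + [q]_M + 3·[ν]_M = 2·(1) − 3·(1) + (1) + 3·(0) = 0
  L: 2·[ρ]_L − 3·[γ]_L + [q]_L + 3·[ν]_L = 2·(-3) − 3·(0) + (0) + 3·(2) = 0
  T: 2·[ρ]_T − 3·[γ]_T + [q]_T + 3·[ν]_T = 2·(0) − 3·(-2) + (-3) + 3·(-1) = 0
  Θ: 2·[ρ]_Θ − 3·[γ]_Θ + [q]_Θ + 3·[ν]_Θ = 2·(0) − 3·(0) + (0) + 3·(0) = 0
All base exponents vanish — dimensionless.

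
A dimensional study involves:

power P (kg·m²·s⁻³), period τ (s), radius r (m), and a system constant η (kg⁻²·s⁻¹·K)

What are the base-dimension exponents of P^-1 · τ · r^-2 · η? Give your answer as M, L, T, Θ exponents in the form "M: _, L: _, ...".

M: -3, L: -4, T: 3, Θ: 1

Collect each base-dimension exponent across the product:
  M: −(1) + (0) − 2·(0) + (-2) = -3
  L: −(2) + (0) − 2·(1) + (0) = -4
  T: −(-3) + (1) − 2·(0) + (-1) = 3
  Θ: −(0) + (0) − 2·(0) + (1) = 1
So the dimensions are [M⁻³ L⁻⁴ T³ Θ].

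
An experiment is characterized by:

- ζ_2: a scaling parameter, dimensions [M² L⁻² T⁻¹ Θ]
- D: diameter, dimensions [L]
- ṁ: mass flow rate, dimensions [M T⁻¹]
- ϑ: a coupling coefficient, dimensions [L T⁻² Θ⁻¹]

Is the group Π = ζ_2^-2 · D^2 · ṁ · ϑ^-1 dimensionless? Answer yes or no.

no

Sum the exponent of each base dimension across the product:
  M: −2·[ζ_2]_M + 2·[D]_M + [ṁ]_M − [ϑ]_M = −2·(2) + 2·(0) + (1) − (0) = -3
  L: −2·[ζ_2]_L + 2·[D]_L + [ṁ]_L − [ϑ]_L = −2·(-2) + 2·(1) + (0) − (1) = 5
  T: −2·[ζ_2]_T + 2·[D]_T + [ṁ]_T − [ϑ]_T = −2·(-1) + 2·(0) + (-1) − (-2) = 3
  Θ: −2·[ζ_2]_Θ + 2·[D]_Θ + [ṁ]_Θ − [ϑ]_Θ = −2·(1) + 2·(0) + (0) − (-1) = -1
Net dimensions [M⁻³ L⁵ T³ Θ⁻¹] ≠ [1] — not dimensionless.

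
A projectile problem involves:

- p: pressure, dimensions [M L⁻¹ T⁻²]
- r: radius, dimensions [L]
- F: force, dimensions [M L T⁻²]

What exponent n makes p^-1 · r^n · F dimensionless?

-2

Balance the L exponent: (1)·n from r, plus −(-1) + (1) = 2 from the rest, must sum to zero.
n + 2 = 0, so n = -2.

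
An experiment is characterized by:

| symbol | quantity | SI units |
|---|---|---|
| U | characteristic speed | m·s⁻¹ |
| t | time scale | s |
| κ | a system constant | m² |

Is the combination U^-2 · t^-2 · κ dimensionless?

Sum the exponent of each base dimension across the product:
  L: −2·[U]_L − 2·[t]_L + [κ]_L = −2·(1) − 2·(0) + (2) = 0
  T: −2·[U]_T − 2·[t]_T + [κ]_T = −2·(-1) − 2·(1) + (0) = 0
All base exponents vanish — dimensionless.

yes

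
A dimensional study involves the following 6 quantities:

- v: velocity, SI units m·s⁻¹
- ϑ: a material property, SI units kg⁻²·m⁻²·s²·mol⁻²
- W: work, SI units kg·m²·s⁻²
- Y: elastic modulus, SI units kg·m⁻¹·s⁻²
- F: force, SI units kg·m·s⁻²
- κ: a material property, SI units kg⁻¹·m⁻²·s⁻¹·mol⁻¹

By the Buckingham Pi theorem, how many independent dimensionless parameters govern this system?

2

There are 6 variables and 4 base dimensions (M, L, T, N).
The dimension matrix has rank 4.
Independent dimensionless groups: 6 − 4 = 2.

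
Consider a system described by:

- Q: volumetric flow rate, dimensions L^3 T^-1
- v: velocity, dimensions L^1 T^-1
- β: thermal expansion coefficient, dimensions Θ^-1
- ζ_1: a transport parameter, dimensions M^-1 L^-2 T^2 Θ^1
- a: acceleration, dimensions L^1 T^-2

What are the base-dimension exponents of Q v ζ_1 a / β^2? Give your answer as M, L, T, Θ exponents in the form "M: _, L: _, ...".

M: -1, L: 3, T: -2, Θ: 3

Collect each base-dimension exponent across the product:
  M: (0) + (0) − 2·(0) + (-1) + (0) = -1
  L: (3) + (1) − 2·(0) + (-2) + (1) = 3
  T: (-1) + (-1) − 2·(0) + (2) + (-2) = -2
  Θ: (0) + (0) − 2·(-1) + (1) + (0) = 3
So the dimensions are [M⁻¹ L³ T⁻² Θ³].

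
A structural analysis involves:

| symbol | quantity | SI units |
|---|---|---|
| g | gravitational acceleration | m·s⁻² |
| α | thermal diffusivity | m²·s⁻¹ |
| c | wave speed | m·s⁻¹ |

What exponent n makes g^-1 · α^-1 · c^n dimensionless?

Balance the L exponent: (1)·n from c, plus −(1) − (2) = -3 from the rest, must sum to zero.
n − 3 = 0, so n = 3.

3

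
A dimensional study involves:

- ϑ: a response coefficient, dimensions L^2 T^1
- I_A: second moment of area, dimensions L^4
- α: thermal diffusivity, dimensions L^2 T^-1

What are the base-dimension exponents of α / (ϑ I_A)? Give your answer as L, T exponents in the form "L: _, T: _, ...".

L: -4, T: -2

Collect each base-dimension exponent across the product:
  L: −(2) − (4) + (2) = -4
  T: −(1) − (0) + (-1) = -2
So the dimensions are [L⁻⁴ T⁻²].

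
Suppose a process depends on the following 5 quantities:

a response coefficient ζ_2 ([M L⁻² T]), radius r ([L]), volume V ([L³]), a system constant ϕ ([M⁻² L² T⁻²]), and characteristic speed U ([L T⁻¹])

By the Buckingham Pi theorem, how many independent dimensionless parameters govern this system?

There are 5 variables and 3 base dimensions (M, L, T).
The dimension matrix has rank 3.
Independent dimensionless groups: 5 − 3 = 2.

2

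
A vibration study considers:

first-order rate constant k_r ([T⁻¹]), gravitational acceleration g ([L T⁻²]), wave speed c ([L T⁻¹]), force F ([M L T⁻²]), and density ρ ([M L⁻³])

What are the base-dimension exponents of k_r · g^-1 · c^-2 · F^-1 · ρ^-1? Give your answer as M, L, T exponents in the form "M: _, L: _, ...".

M: -2, L: -1, T: 5

Collect each base-dimension exponent across the product:
  M: (0) − (0) − 2·(0) − (1) − (1) = -2
  L: (0) − (1) − 2·(1) − (1) − (-3) = -1
  T: (-1) − (-2) − 2·(-1) − (-2) − (0) = 5
So the dimensions are [M⁻² L⁻¹ T⁵].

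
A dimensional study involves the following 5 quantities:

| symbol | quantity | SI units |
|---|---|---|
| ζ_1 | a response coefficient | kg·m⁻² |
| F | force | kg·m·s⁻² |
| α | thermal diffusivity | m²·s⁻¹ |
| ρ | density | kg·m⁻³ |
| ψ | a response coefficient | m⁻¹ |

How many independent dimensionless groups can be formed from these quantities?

There are 5 variables and 3 base dimensions (M, L, T).
The dimension matrix has rank 3.
Independent dimensionless groups: 5 − 3 = 2.

2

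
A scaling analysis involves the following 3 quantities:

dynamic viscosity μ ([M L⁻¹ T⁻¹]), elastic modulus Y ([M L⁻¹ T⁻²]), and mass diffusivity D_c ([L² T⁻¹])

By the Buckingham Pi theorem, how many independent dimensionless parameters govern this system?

There are 3 variables and 3 base dimensions (M, L, T).
The dimension matrix has rank 3.
Independent dimensionless groups: 3 − 3 = 0.

0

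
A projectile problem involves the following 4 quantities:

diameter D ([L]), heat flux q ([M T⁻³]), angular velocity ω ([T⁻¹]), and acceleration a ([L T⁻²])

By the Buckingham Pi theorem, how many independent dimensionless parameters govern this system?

There are 4 variables and 3 base dimensions (M, L, T).
The dimension matrix has rank 3.
Independent dimensionless groups: 4 − 3 = 1.

1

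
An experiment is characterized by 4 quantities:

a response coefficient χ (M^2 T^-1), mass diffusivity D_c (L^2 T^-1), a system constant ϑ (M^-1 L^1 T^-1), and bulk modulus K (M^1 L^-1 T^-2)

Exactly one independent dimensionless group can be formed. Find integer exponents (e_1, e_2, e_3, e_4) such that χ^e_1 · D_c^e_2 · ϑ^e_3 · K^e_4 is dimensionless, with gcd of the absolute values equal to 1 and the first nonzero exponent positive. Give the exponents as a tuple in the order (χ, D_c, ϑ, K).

M: e_1·(2) + e_2·(0) + e_3·(-1) + e_4·(1) = 0
L: e_1·(0) + e_2·(2) + e_3·(1) + e_4·(-1) = 0
T: e_1·(-1) + e_2·(-1) + e_3·(-1) + e_4·(-2) = 0
Solving this homogeneous linear system for the smallest-integer solution (first nonzero entry positive) gives (3, -3, 4, -2).

(3, -3, 4, -2)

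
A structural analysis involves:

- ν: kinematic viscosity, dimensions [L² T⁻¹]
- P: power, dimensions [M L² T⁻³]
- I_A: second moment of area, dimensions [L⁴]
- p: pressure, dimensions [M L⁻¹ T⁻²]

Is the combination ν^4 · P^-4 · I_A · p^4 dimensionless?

Sum the exponent of each base dimension across the product:
  M: 4·[ν]_M − 4·[P]_M + [I_A]_M + 4·[p]_M = 4·(0) − 4·(1) + (0) + 4·(1) = 0
  L: 4·[ν]_L − 4·[P]_L + [I_A]_L + 4·[p]_L = 4·(2) − 4·(2) + (4) + 4·(-1) = 0
  T: 4·[ν]_T − 4·[P]_T + [I_A]_T + 4·[p]_T = 4·(-1) − 4·(-3) + (0) + 4·(-2) = 0
All base exponents vanish — dimensionless.

yes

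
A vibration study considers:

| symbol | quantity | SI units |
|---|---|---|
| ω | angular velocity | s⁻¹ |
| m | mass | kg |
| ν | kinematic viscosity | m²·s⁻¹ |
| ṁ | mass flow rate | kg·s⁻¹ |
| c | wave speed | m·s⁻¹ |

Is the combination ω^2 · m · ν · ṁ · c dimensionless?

no

Sum the exponent of each base dimension across the product:
  M: 2·[ω]_M + [m]_M + [ν]_M + [ṁ]_M + [c]_M = 2·(0) + (1) + (0) + (1) + (0) = 2
  L: 2·[ω]_L + [m]_L + [ν]_L + [ṁ]_L + [c]_L = 2·(0) + (0) + (2) + (0) + (1) = 3
  T: 2·[ω]_T + [m]_T + [ν]_T + [ṁ]_T + [c]_T = 2·(-1) + (0) + (-1) + (-1) + (-1) = -5
Net dimensions [M² L³ T⁻⁵] ≠ [1] — not dimensionless.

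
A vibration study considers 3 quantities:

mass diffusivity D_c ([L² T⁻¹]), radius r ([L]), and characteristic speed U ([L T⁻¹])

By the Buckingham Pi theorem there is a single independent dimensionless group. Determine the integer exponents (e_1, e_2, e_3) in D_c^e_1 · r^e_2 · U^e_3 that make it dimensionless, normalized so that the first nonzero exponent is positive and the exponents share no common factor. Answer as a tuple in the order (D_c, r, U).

L: e_1·(2) + e_2·(1) + e_3·(1) = 0
T: e_1·(-1) + e_2·(0) + e_3·(-1) = 0
Solving this homogeneous linear system for the smallest-integer solution (first nonzero entry positive) gives (1, -1, -1).

(1, -1, -1)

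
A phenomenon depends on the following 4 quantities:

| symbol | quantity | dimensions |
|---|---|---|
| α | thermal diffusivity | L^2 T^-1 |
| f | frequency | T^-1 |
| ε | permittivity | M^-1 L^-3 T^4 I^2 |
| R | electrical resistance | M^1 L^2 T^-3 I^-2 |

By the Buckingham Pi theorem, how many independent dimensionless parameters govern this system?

There are 4 variables and 4 base dimensions (M, L, T, I).
The dimension matrix has rank 3 (less than 4: the dimension vectors are linearly dependent).
Independent dimensionless groups: 4 − 3 = 1.

1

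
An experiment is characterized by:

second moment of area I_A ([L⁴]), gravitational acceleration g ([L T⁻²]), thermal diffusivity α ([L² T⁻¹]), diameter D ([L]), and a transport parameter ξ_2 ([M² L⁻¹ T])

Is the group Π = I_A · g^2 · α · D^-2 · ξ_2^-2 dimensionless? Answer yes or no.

no

Sum the exponent of each base dimension across the product:
  M: [I_A]_M + 2·[g]_M + [α]_M − 2·[D]_M − 2·[ξ_2]_M = (0) + 2·(0) + (0) − 2·(0) − 2·(2) = -4
  L: [I_A]_L + 2·[g]_L + [α]_L − 2·[D]_L − 2·[ξ_2]_L = (4) + 2·(1) + (2) − 2·(1) − 2·(-1) = 8
  T: [I_A]_T + 2·[g]_T + [α]_T − 2·[D]_T − 2·[ξ_2]_T = (0) + 2·(-2) + (-1) − 2·(0) − 2·(1) = -7
Net dimensions [M⁻⁴ L⁸ T⁻⁷] ≠ [1] — not dimensionless.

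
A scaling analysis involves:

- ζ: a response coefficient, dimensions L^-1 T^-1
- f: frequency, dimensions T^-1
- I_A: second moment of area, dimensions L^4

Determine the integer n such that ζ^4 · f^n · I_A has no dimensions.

Balance the T exponent: (-1)·n from f, plus 4·(-1) + (0) = -4 from the rest, must sum to zero.
−n − 4 = 0, so n = -4.

-4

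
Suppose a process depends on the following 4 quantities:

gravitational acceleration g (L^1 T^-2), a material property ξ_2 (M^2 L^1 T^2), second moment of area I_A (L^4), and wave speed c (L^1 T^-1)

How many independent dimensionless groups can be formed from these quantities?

There are 4 variables and 3 base dimensions (M, L, T).
The dimension matrix has rank 3.
Independent dimensionless groups: 4 − 3 = 1.

1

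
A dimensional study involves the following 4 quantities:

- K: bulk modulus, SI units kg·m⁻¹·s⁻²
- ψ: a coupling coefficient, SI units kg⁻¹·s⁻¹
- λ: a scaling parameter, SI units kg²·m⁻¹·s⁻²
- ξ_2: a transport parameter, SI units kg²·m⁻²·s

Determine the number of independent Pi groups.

1

There are 4 variables and 3 base dimensions (M, L, T).
The dimension matrix has rank 3.
Independent dimensionless groups: 4 − 3 = 1.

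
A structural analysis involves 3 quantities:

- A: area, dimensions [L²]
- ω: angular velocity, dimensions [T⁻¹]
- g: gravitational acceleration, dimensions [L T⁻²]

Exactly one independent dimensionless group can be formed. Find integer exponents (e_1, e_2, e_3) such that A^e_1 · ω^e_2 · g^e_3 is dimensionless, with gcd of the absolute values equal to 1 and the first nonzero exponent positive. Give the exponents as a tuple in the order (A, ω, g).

L: e_1·(2) + e_2·(0) + e_3·(1) = 0
T: e_1·(0) + e_2·(-1) + e_3·(-2) = 0
Solving this homogeneous linear system for the smallest-integer solution (first nonzero entry positive) gives (1, 4, -2).

(1, 4, -2)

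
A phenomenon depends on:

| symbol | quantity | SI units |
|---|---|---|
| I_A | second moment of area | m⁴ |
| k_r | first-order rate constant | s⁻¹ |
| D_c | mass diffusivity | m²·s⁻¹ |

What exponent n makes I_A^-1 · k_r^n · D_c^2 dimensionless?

-2

Balance the T exponent: (-1)·n from k_r, plus −(0) + 2·(-1) = -2 from the rest, must sum to zero.
−n − 2 = 0, so n = -2.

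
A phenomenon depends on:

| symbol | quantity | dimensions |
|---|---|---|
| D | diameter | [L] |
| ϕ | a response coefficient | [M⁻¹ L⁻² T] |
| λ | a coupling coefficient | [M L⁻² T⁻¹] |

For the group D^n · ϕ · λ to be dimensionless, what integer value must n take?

Balance the L exponent: (1)·n from D, plus (-2) + (-2) = -4 from the rest, must sum to zero.
n − 4 = 0, so n = 4.

4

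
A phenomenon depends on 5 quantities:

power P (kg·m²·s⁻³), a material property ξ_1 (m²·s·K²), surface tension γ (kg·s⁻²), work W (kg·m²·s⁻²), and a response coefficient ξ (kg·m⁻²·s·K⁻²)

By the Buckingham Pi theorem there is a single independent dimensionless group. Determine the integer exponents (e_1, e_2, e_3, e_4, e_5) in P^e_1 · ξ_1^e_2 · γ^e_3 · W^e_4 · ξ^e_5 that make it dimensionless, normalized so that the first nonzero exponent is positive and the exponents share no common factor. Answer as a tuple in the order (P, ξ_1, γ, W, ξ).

M: e_1·(1) + e_2·(0) + e_3·(1) + e_4·(1) + e_5·(1) = 0
L: e_1·(2) + e_2·(2) + e_3·(0) + e_4·(2) + e_5·(-2) = 0
T: e_1·(-3) + e_2·(1) + e_3·(-2) + e_4·(-2) + e_5·(1) = 0
Θ: e_1·(0) + e_2·(2) + e_3·(0) + e_4·(0) + e_5·(-2) = 0
Solving this homogeneous linear system for the smallest-integer solution (first nonzero entry positive) gives (4, 1, -1, -4, 1).

(4, 1, -1, -4, 1)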